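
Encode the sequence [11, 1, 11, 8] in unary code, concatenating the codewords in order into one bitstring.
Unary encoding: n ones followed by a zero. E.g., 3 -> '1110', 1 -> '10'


Encode each number as n ones followed by a terminating 0:
  11 -> 111111111110 (12 bits)
  1 -> 10 (2 bits)
  11 -> 111111111110 (12 bits)
  8 -> 111111110 (9 bits)
Total length = 12 + 2 + 12 + 9 = 35 bits.

Unary([11, 1, 11, 8]) = 11111111111010111111111110111111110 (35 bits)


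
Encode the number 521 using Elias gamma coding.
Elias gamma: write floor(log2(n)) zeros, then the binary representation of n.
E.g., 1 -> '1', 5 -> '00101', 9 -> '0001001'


num_bits = floor(log2(521)) + 1 = 10
leading_zeros = num_bits - 1 = 9
binary(521) = 1000001001

Elias gamma(521) = '000000000' + '1000001001' = 0000000001000001001 (19 bits)


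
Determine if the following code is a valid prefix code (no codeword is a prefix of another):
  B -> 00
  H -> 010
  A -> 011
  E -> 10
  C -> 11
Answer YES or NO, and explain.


Checking each pair (does one codeword prefix another?):
  B='00' vs H='010': no prefix
  B='00' vs A='011': no prefix
  B='00' vs E='10': no prefix
  B='00' vs C='11': no prefix
  H='010' vs B='00': no prefix
  H='010' vs A='011': no prefix
  H='010' vs E='10': no prefix
  H='010' vs C='11': no prefix
  A='011' vs B='00': no prefix
  A='011' vs H='010': no prefix
  A='011' vs E='10': no prefix
  A='011' vs C='11': no prefix
  E='10' vs B='00': no prefix
  E='10' vs H='010': no prefix
  E='10' vs A='011': no prefix
  E='10' vs C='11': no prefix
  C='11' vs B='00': no prefix
  C='11' vs H='010': no prefix
  C='11' vs A='011': no prefix
  C='11' vs E='10': no prefix
No violation found over all pairs.

YES -- this is a valid prefix code. No codeword is a prefix of any other codeword.


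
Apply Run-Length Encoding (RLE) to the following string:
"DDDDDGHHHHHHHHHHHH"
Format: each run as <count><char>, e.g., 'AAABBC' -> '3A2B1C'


Scanning runs left to right:
  i=0: run of 'D' x 5 -> '5D'
  i=5: run of 'G' x 1 -> '1G'
  i=6: run of 'H' x 12 -> '12H'

RLE = 5D1G12H


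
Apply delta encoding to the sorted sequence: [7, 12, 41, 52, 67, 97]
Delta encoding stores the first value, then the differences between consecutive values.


First value: 7
Deltas:
  12 - 7 = 5
  41 - 12 = 29
  52 - 41 = 11
  67 - 52 = 15
  97 - 67 = 30


Delta encoded: [7, 5, 29, 11, 15, 30]


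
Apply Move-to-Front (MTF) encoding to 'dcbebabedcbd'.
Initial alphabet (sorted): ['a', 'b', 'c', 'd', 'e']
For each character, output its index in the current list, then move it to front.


MTF encoding:
'd': index 3 in ['a', 'b', 'c', 'd', 'e'] -> ['d', 'a', 'b', 'c', 'e']
'c': index 3 in ['d', 'a', 'b', 'c', 'e'] -> ['c', 'd', 'a', 'b', 'e']
'b': index 3 in ['c', 'd', 'a', 'b', 'e'] -> ['b', 'c', 'd', 'a', 'e']
'e': index 4 in ['b', 'c', 'd', 'a', 'e'] -> ['e', 'b', 'c', 'd', 'a']
'b': index 1 in ['e', 'b', 'c', 'd', 'a'] -> ['b', 'e', 'c', 'd', 'a']
'a': index 4 in ['b', 'e', 'c', 'd', 'a'] -> ['a', 'b', 'e', 'c', 'd']
'b': index 1 in ['a', 'b', 'e', 'c', 'd'] -> ['b', 'a', 'e', 'c', 'd']
'e': index 2 in ['b', 'a', 'e', 'c', 'd'] -> ['e', 'b', 'a', 'c', 'd']
'd': index 4 in ['e', 'b', 'a', 'c', 'd'] -> ['d', 'e', 'b', 'a', 'c']
'c': index 4 in ['d', 'e', 'b', 'a', 'c'] -> ['c', 'd', 'e', 'b', 'a']
'b': index 3 in ['c', 'd', 'e', 'b', 'a'] -> ['b', 'c', 'd', 'e', 'a']
'd': index 2 in ['b', 'c', 'd', 'e', 'a'] -> ['d', 'b', 'c', 'e', 'a']


Output: [3, 3, 3, 4, 1, 4, 1, 2, 4, 4, 3, 2]


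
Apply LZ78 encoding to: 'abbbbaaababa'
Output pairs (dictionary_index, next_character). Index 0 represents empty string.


LZ78 encoding steps:
Dictionary: {0: ''}
Step 1: w='' (idx 0), next='a' -> output (0, 'a'), add 'a' as idx 1
Step 2: w='' (idx 0), next='b' -> output (0, 'b'), add 'b' as idx 2
Step 3: w='b' (idx 2), next='b' -> output (2, 'b'), add 'bb' as idx 3
Step 4: w='b' (idx 2), next='a' -> output (2, 'a'), add 'ba' as idx 4
Step 5: w='a' (idx 1), next='a' -> output (1, 'a'), add 'aa' as idx 5
Step 6: w='ba' (idx 4), next='b' -> output (4, 'b'), add 'bab' as idx 6
Step 7: w='a' (idx 1), end of input -> output (1, '')


Encoded: [(0, 'a'), (0, 'b'), (2, 'b'), (2, 'a'), (1, 'a'), (4, 'b'), (1, '')]


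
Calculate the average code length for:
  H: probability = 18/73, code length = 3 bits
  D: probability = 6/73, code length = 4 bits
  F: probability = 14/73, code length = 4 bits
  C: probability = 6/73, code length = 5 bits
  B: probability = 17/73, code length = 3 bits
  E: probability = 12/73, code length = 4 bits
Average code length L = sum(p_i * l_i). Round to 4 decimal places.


Weighted contributions p_i * l_i:
  H: (18/73) * 3 = 54/73
  D: (6/73) * 4 = 24/73
  F: (14/73) * 4 = 56/73
  C: (6/73) * 5 = 30/73
  B: (17/73) * 3 = 51/73
  E: (12/73) * 4 = 48/73
Sum = (54 + 24 + 56 + 30 + 51 + 48)/73 = 263/73

L = 263/73 = 3.6027 bits/symbol


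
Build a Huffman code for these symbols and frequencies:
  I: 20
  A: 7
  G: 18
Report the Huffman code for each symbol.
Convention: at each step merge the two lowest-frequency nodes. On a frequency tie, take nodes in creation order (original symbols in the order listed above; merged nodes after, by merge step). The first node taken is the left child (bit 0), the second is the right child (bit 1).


Huffman tree construction:
Step 1: Merge A(7) + G(18) = 25
Step 2: Merge I(20) + (A+G)(25) = 45
Read each symbol's code off the tree from the root (left child = 0, right child = 1).

Codes:
  I: 0 (length 1)
  A: 10 (length 2)
  G: 11 (length 2)
Average code length: 70/45 = 1.5556 bits/symbol


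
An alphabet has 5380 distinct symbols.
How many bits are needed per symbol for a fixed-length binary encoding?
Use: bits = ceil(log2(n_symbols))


log2(5380) = 12.3934
Bracket: 2^12 = 4096 < 5380 <= 2^13 = 8192
So ceil(log2(5380)) = 13

bits = ceil(log2(5380)) = ceil(12.3934) = 13 bits


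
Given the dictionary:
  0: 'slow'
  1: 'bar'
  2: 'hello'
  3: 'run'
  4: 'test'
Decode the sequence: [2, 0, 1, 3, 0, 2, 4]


Look up each index in the dictionary:
  2 -> 'hello'
  0 -> 'slow'
  1 -> 'bar'
  3 -> 'run'
  0 -> 'slow'
  2 -> 'hello'
  4 -> 'test'

Decoded: "hello slow bar run slow hello test"


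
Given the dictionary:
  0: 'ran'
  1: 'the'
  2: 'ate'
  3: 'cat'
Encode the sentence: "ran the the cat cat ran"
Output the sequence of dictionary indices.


Look up each word in the dictionary:
  'ran' -> 0
  'the' -> 1
  'the' -> 1
  'cat' -> 3
  'cat' -> 3
  'ran' -> 0

Encoded: [0, 1, 1, 3, 3, 0]


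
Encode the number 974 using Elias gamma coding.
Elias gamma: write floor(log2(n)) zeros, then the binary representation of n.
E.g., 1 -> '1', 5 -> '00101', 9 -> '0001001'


num_bits = floor(log2(974)) + 1 = 10
leading_zeros = num_bits - 1 = 9
binary(974) = 1111001110

Elias gamma(974) = '000000000' + '1111001110' = 0000000001111001110 (19 bits)


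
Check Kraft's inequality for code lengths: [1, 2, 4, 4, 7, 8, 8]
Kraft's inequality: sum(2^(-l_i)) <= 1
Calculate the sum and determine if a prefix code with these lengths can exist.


Sum = 2^(-1) + 2^(-2) + 2^(-4) + 2^(-4) + 2^(-7) + 2^(-8) + 2^(-8)
    = 0.5 + 0.25 + 0.0625 + 0.0625 + 0.0078125 + 0.00390625 + 0.00390625
    = 228/256 = 0.890625
Since 0.890625 <= 1, Kraft's inequality IS satisfied.
A prefix code with these lengths CAN exist.

Kraft sum = 0.890625. Satisfied.


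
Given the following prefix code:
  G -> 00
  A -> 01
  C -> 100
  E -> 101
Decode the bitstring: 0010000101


Decoding step by step:
Bits 00 -> G
Bits 100 -> C
Bits 00 -> G
Bits 101 -> E


Decoded message: GCGE


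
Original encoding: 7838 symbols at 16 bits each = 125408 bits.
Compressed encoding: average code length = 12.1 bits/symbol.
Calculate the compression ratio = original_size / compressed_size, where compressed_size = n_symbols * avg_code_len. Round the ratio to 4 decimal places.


original_size = n_symbols * orig_bits = 7838 * 16 = 125408 bits
compressed_size = n_symbols * avg_code_len = 7838 * 12.1 = 94839.8 bits
ratio = original_size / compressed_size = 125408 / 94839.8 = 1.3223

Compression ratio = 1.3223


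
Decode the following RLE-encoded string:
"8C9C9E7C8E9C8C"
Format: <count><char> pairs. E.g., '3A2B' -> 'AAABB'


Expanding each <count><char> pair:
  8C -> 'CCCCCCCC'
  9C -> 'CCCCCCCCC'
  9E -> 'EEEEEEEEE'
  7C -> 'CCCCCCC'
  8E -> 'EEEEEEEE'
  9C -> 'CCCCCCCCC'
  8C -> 'CCCCCCCC'

Decoded = CCCCCCCCCCCCCCCCCEEEEEEEEECCCCCCCEEEEEEEECCCCCCCCCCCCCCCCC


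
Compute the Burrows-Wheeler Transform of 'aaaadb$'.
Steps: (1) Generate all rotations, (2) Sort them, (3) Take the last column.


Rotations (sorted):
  0: $aaaadb -> last char: b
  1: aaaadb$ -> last char: $
  2: aaadb$a -> last char: a
  3: aadb$aa -> last char: a
  4: adb$aaa -> last char: a
  5: b$aaaad -> last char: d
  6: db$aaaa -> last char: a


BWT = b$aaada


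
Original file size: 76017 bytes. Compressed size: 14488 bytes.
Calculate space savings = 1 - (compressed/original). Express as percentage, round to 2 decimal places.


ratio = compressed/original = 14488/76017 = 0.190589
savings = 1 - ratio = 1 - 0.190589 = 0.809411
as a percentage: 0.809411 * 100 = 80.94%

Space savings = 1 - 14488/76017 = 80.94%


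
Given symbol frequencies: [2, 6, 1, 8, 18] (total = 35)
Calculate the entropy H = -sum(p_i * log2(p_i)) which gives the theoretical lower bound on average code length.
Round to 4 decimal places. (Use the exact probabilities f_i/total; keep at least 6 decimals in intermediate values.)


Per-symbol terms -p_i * log2(p_i) with p_i = f_i/35:
  p = 2/35 = 0.057143: log2(p) = -4.129283, -p*log2(p) = 0.235959
  p = 6/35 = 0.171429: log2(p) = -2.544321, -p*log2(p) = 0.436169
  p = 1/35 = 0.028571: log2(p) = -5.129283, -p*log2(p) = 0.146551
  p = 8/35 = 0.228571: log2(p) = -2.129283, -p*log2(p) = 0.486693
  p = 18/35 = 0.514286: log2(p) = -0.959358, -p*log2(p) = 0.493384
H = 0.235959 + 0.436169 + 0.146551 + 0.486693 + 0.493384 = 1.798756

H = 1.7988 bits/symbol


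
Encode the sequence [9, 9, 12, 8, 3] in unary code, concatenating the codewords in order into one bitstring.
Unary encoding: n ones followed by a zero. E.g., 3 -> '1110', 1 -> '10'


Encode each number as n ones followed by a terminating 0:
  9 -> 1111111110 (10 bits)
  9 -> 1111111110 (10 bits)
  12 -> 1111111111110 (13 bits)
  8 -> 111111110 (9 bits)
  3 -> 1110 (4 bits)
Total length = 10 + 10 + 13 + 9 + 4 = 46 bits.

Unary([9, 9, 12, 8, 3]) = 1111111110111111111011111111111101111111101110 (46 bits)


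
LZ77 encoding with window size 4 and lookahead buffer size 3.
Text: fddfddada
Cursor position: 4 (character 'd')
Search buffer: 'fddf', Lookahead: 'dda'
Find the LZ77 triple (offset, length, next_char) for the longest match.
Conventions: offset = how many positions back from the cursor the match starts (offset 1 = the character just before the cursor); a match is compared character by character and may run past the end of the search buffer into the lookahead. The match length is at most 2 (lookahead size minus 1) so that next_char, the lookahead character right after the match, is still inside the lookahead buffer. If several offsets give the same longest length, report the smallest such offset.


Try each offset into the search buffer:
  offset=1 (pos 3, char 'f'): match length 0
  offset=2 (pos 2, char 'd'): match length 1
  offset=3 (pos 1, char 'd'): match length 2
  offset=4 (pos 0, char 'f'): match length 0
Longest match has length 2 at offset 3.
next_char = character at position 4 + 2 = 6 -> 'a'

Best match: offset=3, length=2 (matching 'dd' starting at position 1)
LZ77 triple: (3, 2, 'a')


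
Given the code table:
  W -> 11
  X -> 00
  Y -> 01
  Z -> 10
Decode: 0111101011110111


Decoding:
01 -> Y
11 -> W
10 -> Z
10 -> Z
11 -> W
11 -> W
01 -> Y
11 -> W


Result: YWZZWWYW


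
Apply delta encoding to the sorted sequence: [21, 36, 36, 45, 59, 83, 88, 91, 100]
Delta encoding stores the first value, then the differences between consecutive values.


First value: 21
Deltas:
  36 - 21 = 15
  36 - 36 = 0
  45 - 36 = 9
  59 - 45 = 14
  83 - 59 = 24
  88 - 83 = 5
  91 - 88 = 3
  100 - 91 = 9


Delta encoded: [21, 15, 0, 9, 14, 24, 5, 3, 9]


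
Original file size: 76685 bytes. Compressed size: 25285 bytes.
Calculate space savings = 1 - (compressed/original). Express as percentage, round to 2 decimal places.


ratio = compressed/original = 25285/76685 = 0.329726
savings = 1 - ratio = 1 - 0.329726 = 0.670274
as a percentage: 0.670274 * 100 = 67.03%

Space savings = 1 - 25285/76685 = 67.03%


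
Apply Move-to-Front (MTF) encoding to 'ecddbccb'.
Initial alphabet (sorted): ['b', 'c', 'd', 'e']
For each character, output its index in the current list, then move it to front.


MTF encoding:
'e': index 3 in ['b', 'c', 'd', 'e'] -> ['e', 'b', 'c', 'd']
'c': index 2 in ['e', 'b', 'c', 'd'] -> ['c', 'e', 'b', 'd']
'd': index 3 in ['c', 'e', 'b', 'd'] -> ['d', 'c', 'e', 'b']
'd': index 0 in ['d', 'c', 'e', 'b'] -> ['d', 'c', 'e', 'b']
'b': index 3 in ['d', 'c', 'e', 'b'] -> ['b', 'd', 'c', 'e']
'c': index 2 in ['b', 'd', 'c', 'e'] -> ['c', 'b', 'd', 'e']
'c': index 0 in ['c', 'b', 'd', 'e'] -> ['c', 'b', 'd', 'e']
'b': index 1 in ['c', 'b', 'd', 'e'] -> ['b', 'c', 'd', 'e']


Output: [3, 2, 3, 0, 3, 2, 0, 1]


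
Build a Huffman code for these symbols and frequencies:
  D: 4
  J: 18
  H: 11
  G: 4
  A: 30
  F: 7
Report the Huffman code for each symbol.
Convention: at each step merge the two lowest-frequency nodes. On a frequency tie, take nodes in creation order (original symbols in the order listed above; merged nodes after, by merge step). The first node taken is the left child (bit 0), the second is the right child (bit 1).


Huffman tree construction:
Step 1: Merge D(4) + G(4) = 8
Step 2: Merge F(7) + (D+G)(8) = 15
Step 3: Merge H(11) + (F+(D+G))(15) = 26
Step 4: Merge J(18) + (H+(F+(D+G)))(26) = 44
Step 5: Merge A(30) + (J+(H+(F+(D+G))))(44) = 74
Read each symbol's code off the tree from the root (left child = 0, right child = 1).

Codes:
  D: 11110 (length 5)
  J: 10 (length 2)
  H: 110 (length 3)
  G: 11111 (length 5)
  A: 0 (length 1)
  F: 1110 (length 4)
Average code length: 167/74 = 2.2568 bits/symbol


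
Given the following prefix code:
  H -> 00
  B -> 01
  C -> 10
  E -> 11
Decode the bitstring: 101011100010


Decoding step by step:
Bits 10 -> C
Bits 10 -> C
Bits 11 -> E
Bits 10 -> C
Bits 00 -> H
Bits 10 -> C


Decoded message: CCECHC


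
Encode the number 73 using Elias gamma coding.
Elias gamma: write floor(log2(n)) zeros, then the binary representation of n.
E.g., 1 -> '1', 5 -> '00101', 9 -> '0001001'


num_bits = floor(log2(73)) + 1 = 7
leading_zeros = num_bits - 1 = 6
binary(73) = 1001001

Elias gamma(73) = '000000' + '1001001' = 0000001001001 (13 bits)


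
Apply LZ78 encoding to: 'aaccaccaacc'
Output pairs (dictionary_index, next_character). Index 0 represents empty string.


LZ78 encoding steps:
Dictionary: {0: ''}
Step 1: w='' (idx 0), next='a' -> output (0, 'a'), add 'a' as idx 1
Step 2: w='a' (idx 1), next='c' -> output (1, 'c'), add 'ac' as idx 2
Step 3: w='' (idx 0), next='c' -> output (0, 'c'), add 'c' as idx 3
Step 4: w='ac' (idx 2), next='c' -> output (2, 'c'), add 'acc' as idx 4
Step 5: w='a' (idx 1), next='a' -> output (1, 'a'), add 'aa' as idx 5
Step 6: w='c' (idx 3), next='c' -> output (3, 'c'), add 'cc' as idx 6


Encoded: [(0, 'a'), (1, 'c'), (0, 'c'), (2, 'c'), (1, 'a'), (3, 'c')]


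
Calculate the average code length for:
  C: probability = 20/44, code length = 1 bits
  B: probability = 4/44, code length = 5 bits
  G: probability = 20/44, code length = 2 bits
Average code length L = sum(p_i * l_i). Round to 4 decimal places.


Weighted contributions p_i * l_i:
  C: (20/44) * 1 = 20/44
  B: (4/44) * 5 = 20/44
  G: (20/44) * 2 = 40/44
Sum = (20 + 20 + 40)/44 = 80/44

L = 80/44 = 1.8182 bits/symbol


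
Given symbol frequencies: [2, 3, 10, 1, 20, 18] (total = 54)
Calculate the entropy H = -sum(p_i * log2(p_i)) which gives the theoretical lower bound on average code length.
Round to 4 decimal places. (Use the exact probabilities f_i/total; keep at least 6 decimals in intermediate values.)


Per-symbol terms -p_i * log2(p_i) with p_i = f_i/54:
  p = 2/54 = 0.037037: log2(p) = -4.754888, -p*log2(p) = 0.176107
  p = 3/54 = 0.055556: log2(p) = -4.169925, -p*log2(p) = 0.231663
  p = 10/54 = 0.185185: log2(p) = -2.432959, -p*log2(p) = 0.450548
  p = 1/54 = 0.018519: log2(p) = -5.754888, -p*log2(p) = 0.106572
  p = 20/54 = 0.370370: log2(p) = -1.432959, -p*log2(p) = 0.530726
  p = 18/54 = 0.333333: log2(p) = -1.584963, -p*log2(p) = 0.528321
H = 0.176107 + 0.231663 + 0.450548 + 0.106572 + 0.530726 + 0.528321 = 2.023937

H = 2.0239 bits/symbol


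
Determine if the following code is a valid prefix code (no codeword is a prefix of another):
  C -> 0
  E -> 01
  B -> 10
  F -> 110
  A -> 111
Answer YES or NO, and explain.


Checking each pair (does one codeword prefix another?):
  C='0' vs E='01': prefix -- VIOLATION

NO -- this is NOT a valid prefix code. C (0) is a prefix of E (01).


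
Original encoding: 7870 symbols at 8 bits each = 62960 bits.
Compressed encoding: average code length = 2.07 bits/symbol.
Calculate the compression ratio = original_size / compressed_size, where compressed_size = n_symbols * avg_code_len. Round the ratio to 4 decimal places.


original_size = n_symbols * orig_bits = 7870 * 8 = 62960 bits
compressed_size = n_symbols * avg_code_len = 7870 * 2.07 = 16290.9 bits
ratio = original_size / compressed_size = 62960 / 16290.9 = 3.8647

Compression ratio = 3.8647


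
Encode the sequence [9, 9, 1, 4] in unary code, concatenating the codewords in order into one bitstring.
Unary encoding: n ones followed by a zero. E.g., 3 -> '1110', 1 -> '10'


Encode each number as n ones followed by a terminating 0:
  9 -> 1111111110 (10 bits)
  9 -> 1111111110 (10 bits)
  1 -> 10 (2 bits)
  4 -> 11110 (5 bits)
Total length = 10 + 10 + 2 + 5 = 27 bits.

Unary([9, 9, 1, 4]) = 111111111011111111101011110 (27 bits)


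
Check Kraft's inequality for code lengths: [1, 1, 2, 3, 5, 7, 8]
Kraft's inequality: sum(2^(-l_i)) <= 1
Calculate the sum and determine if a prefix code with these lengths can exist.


Sum = 2^(-1) + 2^(-1) + 2^(-2) + 2^(-3) + 2^(-5) + 2^(-7) + 2^(-8)
    = 0.5 + 0.5 + 0.25 + 0.125 + 0.03125 + 0.0078125 + 0.00390625
    = 363/256 = 1.41796875
Since 1.41796875 > 1, Kraft's inequality is NOT satisfied.
A prefix code with these lengths CANNOT exist.

Kraft sum = 1.41796875. Not satisfied.


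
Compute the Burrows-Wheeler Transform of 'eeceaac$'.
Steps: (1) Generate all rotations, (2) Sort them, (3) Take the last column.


Rotations (sorted):
  0: $eeceaac -> last char: c
  1: aac$eece -> last char: e
  2: ac$eecea -> last char: a
  3: c$eeceaa -> last char: a
  4: ceaac$ee -> last char: e
  5: eaac$eec -> last char: c
  6: eceaac$e -> last char: e
  7: eeceaac$ -> last char: $


BWT = ceaaece$


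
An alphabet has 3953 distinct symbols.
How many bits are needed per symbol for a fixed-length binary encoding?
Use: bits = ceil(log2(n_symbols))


log2(3953) = 11.9487
Bracket: 2^11 = 2048 < 3953 <= 2^12 = 4096
So ceil(log2(3953)) = 12

bits = ceil(log2(3953)) = ceil(11.9487) = 12 bits


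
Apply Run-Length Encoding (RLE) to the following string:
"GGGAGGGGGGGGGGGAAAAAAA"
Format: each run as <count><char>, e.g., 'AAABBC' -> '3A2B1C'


Scanning runs left to right:
  i=0: run of 'G' x 3 -> '3G'
  i=3: run of 'A' x 1 -> '1A'
  i=4: run of 'G' x 11 -> '11G'
  i=15: run of 'A' x 7 -> '7A'

RLE = 3G1A11G7A


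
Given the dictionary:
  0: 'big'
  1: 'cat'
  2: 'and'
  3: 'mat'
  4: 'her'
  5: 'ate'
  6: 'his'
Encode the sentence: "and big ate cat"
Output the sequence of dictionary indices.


Look up each word in the dictionary:
  'and' -> 2
  'big' -> 0
  'ate' -> 5
  'cat' -> 1

Encoded: [2, 0, 5, 1]


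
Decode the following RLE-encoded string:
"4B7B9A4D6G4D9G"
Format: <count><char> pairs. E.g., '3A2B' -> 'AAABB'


Expanding each <count><char> pair:
  4B -> 'BBBB'
  7B -> 'BBBBBBB'
  9A -> 'AAAAAAAAA'
  4D -> 'DDDD'
  6G -> 'GGGGGG'
  4D -> 'DDDD'
  9G -> 'GGGGGGGGG'

Decoded = BBBBBBBBBBBAAAAAAAAADDDDGGGGGGDDDDGGGGGGGGG


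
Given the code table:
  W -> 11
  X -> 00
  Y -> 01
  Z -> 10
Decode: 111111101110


Decoding:
11 -> W
11 -> W
11 -> W
10 -> Z
11 -> W
10 -> Z


Result: WWWZWZ


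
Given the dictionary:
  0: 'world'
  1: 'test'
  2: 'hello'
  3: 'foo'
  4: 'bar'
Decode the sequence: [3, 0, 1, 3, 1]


Look up each index in the dictionary:
  3 -> 'foo'
  0 -> 'world'
  1 -> 'test'
  3 -> 'foo'
  1 -> 'test'

Decoded: "foo world test foo test"


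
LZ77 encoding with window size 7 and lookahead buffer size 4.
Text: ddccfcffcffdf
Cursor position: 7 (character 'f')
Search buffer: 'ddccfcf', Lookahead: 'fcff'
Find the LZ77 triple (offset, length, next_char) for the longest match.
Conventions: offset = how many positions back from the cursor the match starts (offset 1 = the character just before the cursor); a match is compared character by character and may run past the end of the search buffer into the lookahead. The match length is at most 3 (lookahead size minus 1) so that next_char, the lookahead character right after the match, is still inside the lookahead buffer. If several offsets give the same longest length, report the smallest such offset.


Try each offset into the search buffer:
  offset=1 (pos 6, char 'f'): match length 1
  offset=2 (pos 5, char 'c'): match length 0
  offset=3 (pos 4, char 'f'): match length 3
  offset=4 (pos 3, char 'c'): match length 0
  offset=5 (pos 2, char 'c'): match length 0
  offset=6 (pos 1, char 'd'): match length 0
  offset=7 (pos 0, char 'd'): match length 0
Longest match has length 3 at offset 3.
next_char = character at position 7 + 3 = 10 -> 'f'

Best match: offset=3, length=3 (matching 'fcf' starting at position 4)
LZ77 triple: (3, 3, 'f')


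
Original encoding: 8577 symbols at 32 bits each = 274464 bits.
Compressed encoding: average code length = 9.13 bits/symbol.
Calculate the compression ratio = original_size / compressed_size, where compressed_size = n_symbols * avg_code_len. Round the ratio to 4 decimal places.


original_size = n_symbols * orig_bits = 8577 * 32 = 274464 bits
compressed_size = n_symbols * avg_code_len = 8577 * 9.13 = 78308.01 bits
ratio = original_size / compressed_size = 274464 / 78308.01 = 3.5049

Compression ratio = 3.5049


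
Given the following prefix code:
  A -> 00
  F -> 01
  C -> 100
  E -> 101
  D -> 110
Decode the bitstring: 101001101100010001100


Decoding step by step:
Bits 101 -> E
Bits 00 -> A
Bits 110 -> D
Bits 110 -> D
Bits 00 -> A
Bits 100 -> C
Bits 01 -> F
Bits 100 -> C


Decoded message: EADDACFC


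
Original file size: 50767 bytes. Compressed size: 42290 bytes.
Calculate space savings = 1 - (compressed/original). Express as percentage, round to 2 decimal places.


ratio = compressed/original = 42290/50767 = 0.833021
savings = 1 - ratio = 1 - 0.833021 = 0.166979
as a percentage: 0.166979 * 100 = 16.7%

Space savings = 1 - 42290/50767 = 16.7%


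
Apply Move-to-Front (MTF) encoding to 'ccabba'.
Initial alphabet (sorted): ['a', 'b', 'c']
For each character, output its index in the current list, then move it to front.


MTF encoding:
'c': index 2 in ['a', 'b', 'c'] -> ['c', 'a', 'b']
'c': index 0 in ['c', 'a', 'b'] -> ['c', 'a', 'b']
'a': index 1 in ['c', 'a', 'b'] -> ['a', 'c', 'b']
'b': index 2 in ['a', 'c', 'b'] -> ['b', 'a', 'c']
'b': index 0 in ['b', 'a', 'c'] -> ['b', 'a', 'c']
'a': index 1 in ['b', 'a', 'c'] -> ['a', 'b', 'c']


Output: [2, 0, 1, 2, 0, 1]


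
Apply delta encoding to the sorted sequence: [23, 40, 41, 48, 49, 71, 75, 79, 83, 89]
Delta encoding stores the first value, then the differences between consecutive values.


First value: 23
Deltas:
  40 - 23 = 17
  41 - 40 = 1
  48 - 41 = 7
  49 - 48 = 1
  71 - 49 = 22
  75 - 71 = 4
  79 - 75 = 4
  83 - 79 = 4
  89 - 83 = 6


Delta encoded: [23, 17, 1, 7, 1, 22, 4, 4, 4, 6]


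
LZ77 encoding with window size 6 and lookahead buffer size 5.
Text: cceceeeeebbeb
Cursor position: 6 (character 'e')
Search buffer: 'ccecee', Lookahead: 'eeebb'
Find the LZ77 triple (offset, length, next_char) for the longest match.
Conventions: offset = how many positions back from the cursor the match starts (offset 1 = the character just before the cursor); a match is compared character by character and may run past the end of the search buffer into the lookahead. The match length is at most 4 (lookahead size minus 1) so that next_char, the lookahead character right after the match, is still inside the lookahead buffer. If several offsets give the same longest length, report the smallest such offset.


Try each offset into the search buffer:
  offset=1 (pos 5, char 'e'): match length 3
  offset=2 (pos 4, char 'e'): match length 3
  offset=3 (pos 3, char 'c'): match length 0
  offset=4 (pos 2, char 'e'): match length 1
  offset=5 (pos 1, char 'c'): match length 0
  offset=6 (pos 0, char 'c'): match length 0
Longest match has length 3, found at offsets 1, 2; take the smallest, offset 1.
next_char = character at position 6 + 3 = 9 -> 'b'

Best match: offset=1, length=3 (matching 'eee' starting at position 5)
LZ77 triple: (1, 3, 'b')


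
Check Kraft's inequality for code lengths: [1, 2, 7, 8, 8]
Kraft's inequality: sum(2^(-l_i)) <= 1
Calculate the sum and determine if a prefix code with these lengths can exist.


Sum = 2^(-1) + 2^(-2) + 2^(-7) + 2^(-8) + 2^(-8)
    = 0.5 + 0.25 + 0.0078125 + 0.00390625 + 0.00390625
    = 196/256 = 0.765625
Since 0.765625 <= 1, Kraft's inequality IS satisfied.
A prefix code with these lengths CAN exist.

Kraft sum = 0.765625. Satisfied.


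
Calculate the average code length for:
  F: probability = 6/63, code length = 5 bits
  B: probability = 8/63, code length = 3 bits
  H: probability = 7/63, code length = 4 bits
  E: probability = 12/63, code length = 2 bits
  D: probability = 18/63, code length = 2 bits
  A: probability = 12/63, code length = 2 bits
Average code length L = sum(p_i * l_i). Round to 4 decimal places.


Weighted contributions p_i * l_i:
  F: (6/63) * 5 = 30/63
  B: (8/63) * 3 = 24/63
  H: (7/63) * 4 = 28/63
  E: (12/63) * 2 = 24/63
  D: (18/63) * 2 = 36/63
  A: (12/63) * 2 = 24/63
Sum = (30 + 24 + 28 + 24 + 36 + 24)/63 = 166/63

L = 166/63 = 2.6349 bits/symbol


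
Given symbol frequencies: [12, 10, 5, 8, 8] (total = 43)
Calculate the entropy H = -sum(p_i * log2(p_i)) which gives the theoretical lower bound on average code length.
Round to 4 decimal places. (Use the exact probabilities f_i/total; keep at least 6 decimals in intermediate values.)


Per-symbol terms -p_i * log2(p_i) with p_i = f_i/43:
  p = 12/43 = 0.279070: log2(p) = -1.841302, -p*log2(p) = 0.513852
  p = 10/43 = 0.232558: log2(p) = -2.104337, -p*log2(p) = 0.489381
  p = 5/43 = 0.116279: log2(p) = -3.104337, -p*log2(p) = 0.360969
  p = 8/43 = 0.186047: log2(p) = -2.426265, -p*log2(p) = 0.451398
  p = 8/43 = 0.186047: log2(p) = -2.426265, -p*log2(p) = 0.451398
H = 0.513852 + 0.489381 + 0.360969 + 0.451398 + 0.451398 = 2.266998

H = 2.267 bits/symbol


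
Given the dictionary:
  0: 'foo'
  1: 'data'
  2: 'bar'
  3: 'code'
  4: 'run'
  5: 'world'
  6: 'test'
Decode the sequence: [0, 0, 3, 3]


Look up each index in the dictionary:
  0 -> 'foo'
  0 -> 'foo'
  3 -> 'code'
  3 -> 'code'

Decoded: "foo foo code code"


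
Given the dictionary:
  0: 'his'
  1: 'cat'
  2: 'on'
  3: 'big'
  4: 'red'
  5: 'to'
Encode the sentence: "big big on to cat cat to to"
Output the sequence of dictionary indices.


Look up each word in the dictionary:
  'big' -> 3
  'big' -> 3
  'on' -> 2
  'to' -> 5
  'cat' -> 1
  'cat' -> 1
  'to' -> 5
  'to' -> 5

Encoded: [3, 3, 2, 5, 1, 1, 5, 5]


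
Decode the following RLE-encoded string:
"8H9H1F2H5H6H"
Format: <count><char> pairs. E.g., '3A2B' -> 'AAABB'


Expanding each <count><char> pair:
  8H -> 'HHHHHHHH'
  9H -> 'HHHHHHHHH'
  1F -> 'F'
  2H -> 'HH'
  5H -> 'HHHHH'
  6H -> 'HHHHHH'

Decoded = HHHHHHHHHHHHHHHHHFHHHHHHHHHHHHH


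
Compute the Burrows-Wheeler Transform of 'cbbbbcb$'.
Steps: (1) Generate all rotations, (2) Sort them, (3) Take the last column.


Rotations (sorted):
  0: $cbbbbcb -> last char: b
  1: b$cbbbbc -> last char: c
  2: bbbbcb$c -> last char: c
  3: bbbcb$cb -> last char: b
  4: bbcb$cbb -> last char: b
  5: bcb$cbbb -> last char: b
  6: cb$cbbbb -> last char: b
  7: cbbbbcb$ -> last char: $


BWT = bccbbbb$


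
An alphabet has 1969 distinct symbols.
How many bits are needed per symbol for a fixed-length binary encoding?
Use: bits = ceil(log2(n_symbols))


log2(1969) = 10.9432
Bracket: 2^10 = 1024 < 1969 <= 2^11 = 2048
So ceil(log2(1969)) = 11

bits = ceil(log2(1969)) = ceil(10.9432) = 11 bits


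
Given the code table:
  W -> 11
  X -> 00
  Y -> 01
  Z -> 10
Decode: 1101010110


Decoding:
11 -> W
01 -> Y
01 -> Y
01 -> Y
10 -> Z


Result: WYYYZ


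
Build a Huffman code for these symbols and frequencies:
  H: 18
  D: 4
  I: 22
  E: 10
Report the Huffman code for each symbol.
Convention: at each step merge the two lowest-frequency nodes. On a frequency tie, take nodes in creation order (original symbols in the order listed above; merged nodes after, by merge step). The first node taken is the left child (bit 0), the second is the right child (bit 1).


Huffman tree construction:
Step 1: Merge D(4) + E(10) = 14
Step 2: Merge (D+E)(14) + H(18) = 32
Step 3: Merge I(22) + ((D+E)+H)(32) = 54
Read each symbol's code off the tree from the root (left child = 0, right child = 1).

Codes:
  H: 11 (length 2)
  D: 100 (length 3)
  I: 0 (length 1)
  E: 101 (length 3)
Average code length: 100/54 = 1.8519 bits/symbol


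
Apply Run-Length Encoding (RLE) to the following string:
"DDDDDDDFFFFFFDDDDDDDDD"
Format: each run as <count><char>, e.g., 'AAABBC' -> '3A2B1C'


Scanning runs left to right:
  i=0: run of 'D' x 7 -> '7D'
  i=7: run of 'F' x 6 -> '6F'
  i=13: run of 'D' x 9 -> '9D'

RLE = 7D6F9D


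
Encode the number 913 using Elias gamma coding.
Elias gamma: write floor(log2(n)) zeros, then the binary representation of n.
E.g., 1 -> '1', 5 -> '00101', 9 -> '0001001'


num_bits = floor(log2(913)) + 1 = 10
leading_zeros = num_bits - 1 = 9
binary(913) = 1110010001

Elias gamma(913) = '000000000' + '1110010001' = 0000000001110010001 (19 bits)


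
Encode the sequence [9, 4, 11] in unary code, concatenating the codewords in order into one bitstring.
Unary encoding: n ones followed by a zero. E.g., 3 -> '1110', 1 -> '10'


Encode each number as n ones followed by a terminating 0:
  9 -> 1111111110 (10 bits)
  4 -> 11110 (5 bits)
  11 -> 111111111110 (12 bits)
Total length = 10 + 5 + 12 = 27 bits.

Unary([9, 4, 11]) = 111111111011110111111111110 (27 bits)


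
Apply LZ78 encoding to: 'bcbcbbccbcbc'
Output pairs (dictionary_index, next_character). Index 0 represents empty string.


LZ78 encoding steps:
Dictionary: {0: ''}
Step 1: w='' (idx 0), next='b' -> output (0, 'b'), add 'b' as idx 1
Step 2: w='' (idx 0), next='c' -> output (0, 'c'), add 'c' as idx 2
Step 3: w='b' (idx 1), next='c' -> output (1, 'c'), add 'bc' as idx 3
Step 4: w='b' (idx 1), next='b' -> output (1, 'b'), add 'bb' as idx 4
Step 5: w='c' (idx 2), next='c' -> output (2, 'c'), add 'cc' as idx 5
Step 6: w='bc' (idx 3), next='b' -> output (3, 'b'), add 'bcb' as idx 6
Step 7: w='c' (idx 2), end of input -> output (2, '')


Encoded: [(0, 'b'), (0, 'c'), (1, 'c'), (1, 'b'), (2, 'c'), (3, 'b'), (2, '')]


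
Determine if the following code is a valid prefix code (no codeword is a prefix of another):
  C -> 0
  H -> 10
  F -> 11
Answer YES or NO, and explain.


Checking each pair (does one codeword prefix another?):
  C='0' vs H='10': no prefix
  C='0' vs F='11': no prefix
  H='10' vs C='0': no prefix
  H='10' vs F='11': no prefix
  F='11' vs C='0': no prefix
  F='11' vs H='10': no prefix
No violation found over all pairs.

YES -- this is a valid prefix code. No codeword is a prefix of any other codeword.


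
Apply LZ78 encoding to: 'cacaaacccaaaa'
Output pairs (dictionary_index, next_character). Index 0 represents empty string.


LZ78 encoding steps:
Dictionary: {0: ''}
Step 1: w='' (idx 0), next='c' -> output (0, 'c'), add 'c' as idx 1
Step 2: w='' (idx 0), next='a' -> output (0, 'a'), add 'a' as idx 2
Step 3: w='c' (idx 1), next='a' -> output (1, 'a'), add 'ca' as idx 3
Step 4: w='a' (idx 2), next='a' -> output (2, 'a'), add 'aa' as idx 4
Step 5: w='c' (idx 1), next='c' -> output (1, 'c'), add 'cc' as idx 5
Step 6: w='ca' (idx 3), next='a' -> output (3, 'a'), add 'caa' as idx 6
Step 7: w='aa' (idx 4), end of input -> output (4, '')


Encoded: [(0, 'c'), (0, 'a'), (1, 'a'), (2, 'a'), (1, 'c'), (3, 'a'), (4, '')]


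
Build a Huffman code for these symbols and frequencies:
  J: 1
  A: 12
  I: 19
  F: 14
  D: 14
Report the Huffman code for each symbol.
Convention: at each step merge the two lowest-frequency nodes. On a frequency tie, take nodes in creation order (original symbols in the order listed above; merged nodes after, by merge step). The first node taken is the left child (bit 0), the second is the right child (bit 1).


Huffman tree construction:
Step 1: Merge J(1) + A(12) = 13
Step 2: Merge (J+A)(13) + F(14) = 27
Step 3: Merge D(14) + I(19) = 33
Step 4: Merge ((J+A)+F)(27) + (D+I)(33) = 60
Read each symbol's code off the tree from the root (left child = 0, right child = 1).

Codes:
  J: 000 (length 3)
  A: 001 (length 3)
  I: 11 (length 2)
  F: 01 (length 2)
  D: 10 (length 2)
Average code length: 133/60 = 2.2167 bits/symbol


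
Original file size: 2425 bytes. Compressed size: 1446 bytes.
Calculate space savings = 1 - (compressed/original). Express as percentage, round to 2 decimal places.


ratio = compressed/original = 1446/2425 = 0.596289
savings = 1 - ratio = 1 - 0.596289 = 0.403711
as a percentage: 0.403711 * 100 = 40.37%

Space savings = 1 - 1446/2425 = 40.37%


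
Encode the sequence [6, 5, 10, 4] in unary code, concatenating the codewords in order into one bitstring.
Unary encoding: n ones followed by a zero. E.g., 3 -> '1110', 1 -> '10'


Encode each number as n ones followed by a terminating 0:
  6 -> 1111110 (7 bits)
  5 -> 111110 (6 bits)
  10 -> 11111111110 (11 bits)
  4 -> 11110 (5 bits)
Total length = 7 + 6 + 11 + 5 = 29 bits.

Unary([6, 5, 10, 4]) = 11111101111101111111111011110 (29 bits)


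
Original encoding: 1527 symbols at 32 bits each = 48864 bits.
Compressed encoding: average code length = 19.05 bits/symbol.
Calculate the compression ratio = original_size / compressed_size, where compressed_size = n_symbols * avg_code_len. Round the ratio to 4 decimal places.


original_size = n_symbols * orig_bits = 1527 * 32 = 48864 bits
compressed_size = n_symbols * avg_code_len = 1527 * 19.05 = 29089.35 bits
ratio = original_size / compressed_size = 48864 / 29089.35 = 1.6798

Compression ratio = 1.6798


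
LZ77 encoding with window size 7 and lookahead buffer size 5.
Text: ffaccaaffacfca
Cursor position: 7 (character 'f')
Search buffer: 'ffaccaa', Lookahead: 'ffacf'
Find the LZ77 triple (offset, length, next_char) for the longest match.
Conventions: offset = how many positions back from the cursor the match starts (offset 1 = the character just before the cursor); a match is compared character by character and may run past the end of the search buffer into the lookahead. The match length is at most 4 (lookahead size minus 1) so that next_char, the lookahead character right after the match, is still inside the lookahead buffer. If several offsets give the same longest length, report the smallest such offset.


Try each offset into the search buffer:
  offset=1 (pos 6, char 'a'): match length 0
  offset=2 (pos 5, char 'a'): match length 0
  offset=3 (pos 4, char 'c'): match length 0
  offset=4 (pos 3, char 'c'): match length 0
  offset=5 (pos 2, char 'a'): match length 0
  offset=6 (pos 1, char 'f'): match length 1
  offset=7 (pos 0, char 'f'): match length 4
Longest match has length 4 at offset 7.
next_char = character at position 7 + 4 = 11 -> 'f'

Best match: offset=7, length=4 (matching 'ffac' starting at position 0)
LZ77 triple: (7, 4, 'f')


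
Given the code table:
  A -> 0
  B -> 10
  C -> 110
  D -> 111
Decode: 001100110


Decoding:
0 -> A
0 -> A
110 -> C
0 -> A
110 -> C


Result: AACAC


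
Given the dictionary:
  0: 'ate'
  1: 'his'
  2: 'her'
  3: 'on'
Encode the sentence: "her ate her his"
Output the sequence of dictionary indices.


Look up each word in the dictionary:
  'her' -> 2
  'ate' -> 0
  'her' -> 2
  'his' -> 1

Encoded: [2, 0, 2, 1]


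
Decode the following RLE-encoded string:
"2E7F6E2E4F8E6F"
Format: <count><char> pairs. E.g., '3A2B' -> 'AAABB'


Expanding each <count><char> pair:
  2E -> 'EE'
  7F -> 'FFFFFFF'
  6E -> 'EEEEEE'
  2E -> 'EE'
  4F -> 'FFFF'
  8E -> 'EEEEEEEE'
  6F -> 'FFFFFF'

Decoded = EEFFFFFFFEEEEEEEEFFFFEEEEEEEEFFFFFF


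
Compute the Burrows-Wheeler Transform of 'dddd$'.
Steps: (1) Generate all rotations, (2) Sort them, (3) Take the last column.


Rotations (sorted):
  0: $dddd -> last char: d
  1: d$ddd -> last char: d
  2: dd$dd -> last char: d
  3: ddd$d -> last char: d
  4: dddd$ -> last char: $


BWT = dddd$


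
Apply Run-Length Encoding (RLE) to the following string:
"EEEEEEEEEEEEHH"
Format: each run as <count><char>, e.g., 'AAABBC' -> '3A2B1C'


Scanning runs left to right:
  i=0: run of 'E' x 12 -> '12E'
  i=12: run of 'H' x 2 -> '2H'

RLE = 12E2H


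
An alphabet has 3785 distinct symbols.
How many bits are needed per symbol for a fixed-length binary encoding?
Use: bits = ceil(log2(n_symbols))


log2(3785) = 11.8861
Bracket: 2^11 = 2048 < 3785 <= 2^12 = 4096
So ceil(log2(3785)) = 12

bits = ceil(log2(3785)) = ceil(11.8861) = 12 bits


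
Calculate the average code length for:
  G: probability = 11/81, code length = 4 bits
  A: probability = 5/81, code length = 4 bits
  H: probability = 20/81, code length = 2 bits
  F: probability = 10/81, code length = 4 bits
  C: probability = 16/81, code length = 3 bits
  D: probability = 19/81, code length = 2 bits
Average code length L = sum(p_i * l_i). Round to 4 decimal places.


Weighted contributions p_i * l_i:
  G: (11/81) * 4 = 44/81
  A: (5/81) * 4 = 20/81
  H: (20/81) * 2 = 40/81
  F: (10/81) * 4 = 40/81
  C: (16/81) * 3 = 48/81
  D: (19/81) * 2 = 38/81
Sum = (44 + 20 + 40 + 40 + 48 + 38)/81 = 230/81

L = 230/81 = 2.8395 bits/symbol


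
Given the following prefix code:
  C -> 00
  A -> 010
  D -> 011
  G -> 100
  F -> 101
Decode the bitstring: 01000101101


Decoding step by step:
Bits 010 -> A
Bits 00 -> C
Bits 101 -> F
Bits 101 -> F


Decoded message: ACFF


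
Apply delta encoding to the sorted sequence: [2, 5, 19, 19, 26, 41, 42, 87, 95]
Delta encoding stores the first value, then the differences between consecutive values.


First value: 2
Deltas:
  5 - 2 = 3
  19 - 5 = 14
  19 - 19 = 0
  26 - 19 = 7
  41 - 26 = 15
  42 - 41 = 1
  87 - 42 = 45
  95 - 87 = 8


Delta encoded: [2, 3, 14, 0, 7, 15, 1, 45, 8]


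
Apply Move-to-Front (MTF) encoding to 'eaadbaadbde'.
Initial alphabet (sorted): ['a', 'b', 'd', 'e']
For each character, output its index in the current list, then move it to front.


MTF encoding:
'e': index 3 in ['a', 'b', 'd', 'e'] -> ['e', 'a', 'b', 'd']
'a': index 1 in ['e', 'a', 'b', 'd'] -> ['a', 'e', 'b', 'd']
'a': index 0 in ['a', 'e', 'b', 'd'] -> ['a', 'e', 'b', 'd']
'd': index 3 in ['a', 'e', 'b', 'd'] -> ['d', 'a', 'e', 'b']
'b': index 3 in ['d', 'a', 'e', 'b'] -> ['b', 'd', 'a', 'e']
'a': index 2 in ['b', 'd', 'a', 'e'] -> ['a', 'b', 'd', 'e']
'a': index 0 in ['a', 'b', 'd', 'e'] -> ['a', 'b', 'd', 'e']
'd': index 2 in ['a', 'b', 'd', 'e'] -> ['d', 'a', 'b', 'e']
'b': index 2 in ['d', 'a', 'b', 'e'] -> ['b', 'd', 'a', 'e']
'd': index 1 in ['b', 'd', 'a', 'e'] -> ['d', 'b', 'a', 'e']
'e': index 3 in ['d', 'b', 'a', 'e'] -> ['e', 'd', 'b', 'a']


Output: [3, 1, 0, 3, 3, 2, 0, 2, 2, 1, 3]


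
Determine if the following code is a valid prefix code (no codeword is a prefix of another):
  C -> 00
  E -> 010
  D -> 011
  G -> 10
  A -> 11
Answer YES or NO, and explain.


Checking each pair (does one codeword prefix another?):
  C='00' vs E='010': no prefix
  C='00' vs D='011': no prefix
  C='00' vs G='10': no prefix
  C='00' vs A='11': no prefix
  E='010' vs C='00': no prefix
  E='010' vs D='011': no prefix
  E='010' vs G='10': no prefix
  E='010' vs A='11': no prefix
  D='011' vs C='00': no prefix
  D='011' vs E='010': no prefix
  D='011' vs G='10': no prefix
  D='011' vs A='11': no prefix
  G='10' vs C='00': no prefix
  G='10' vs E='010': no prefix
  G='10' vs D='011': no prefix
  G='10' vs A='11': no prefix
  A='11' vs C='00': no prefix
  A='11' vs E='010': no prefix
  A='11' vs D='011': no prefix
  A='11' vs G='10': no prefix
No violation found over all pairs.

YES -- this is a valid prefix code. No codeword is a prefix of any other codeword.
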